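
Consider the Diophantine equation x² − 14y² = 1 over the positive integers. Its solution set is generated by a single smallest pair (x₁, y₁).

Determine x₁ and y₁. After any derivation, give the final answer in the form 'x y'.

15 4

√14 = [3; 1,2,1,6, …], period ℓ=4 (even) → k=3
i=0: a=3 ⇒ p=3, q=1
…
i=2: a=2 ⇒ p=11, q=3
i=3: a=1 ⇒ p=15, q=4
→ (15, 4).  Check: 15²=225, 14·4²=224, difference 1.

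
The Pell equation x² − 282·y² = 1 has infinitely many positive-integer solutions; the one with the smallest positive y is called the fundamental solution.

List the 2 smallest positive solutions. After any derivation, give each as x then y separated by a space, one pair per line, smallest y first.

2351 140
11054401 658280

d=282: √d = [16; 1,3,1,4,1,3,1,32] (ℓ=8, even), read p_7/q_7
step 0: (16, 1)  from 16·(1,0) + (0,1)
step 1: (17, 1)  from 1·(16,1) + (1,0)
step 2: (67, 4)  from 3·(17,1) + (16,1)
step 3: (84, 5)  from 1·(67,4) + (17,1)
step 4: (403, 24)  from 4·(84,5) + (67,4)
step 5: (487, 29)  from 1·(403,24) + (84,5)
step 6: (1864, 111)  from 3·(487,29) + (403,24)
step 7: (2351, 140)  from 1·(1864,111) + (487,29)
→ (2351, 140).  Check: 2351²=5527201, 282·140²=5527200, difference 1.
(x_2, y_2) = (2351·2351 + 282·140·140, 2351·140 + 140·2351) = (11054401, 658280)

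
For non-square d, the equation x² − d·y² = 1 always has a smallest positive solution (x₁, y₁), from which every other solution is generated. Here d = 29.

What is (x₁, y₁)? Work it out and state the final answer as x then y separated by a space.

9801 1820

√29 → a₀=5, period (2,1,1,2,10); ℓ=5 odd so k=9
step 0: (5, 1)  from 5·(1,0) + (0,1)
…
step 4: (70, 13)  from 2·(27,5) + (16,3)
…
step 6: (1524, 283)  from 2·(727,135) + (70,13)
…
step 8: (3775, 701)  from 1·(2251,418) + (1524,283)
step 9: (9801, 1820)  from 2·(3775,701) + (2251,418)
fundamental: x₁=9801, y₁=1820  (since 96059601 − 29·3312400 = 1)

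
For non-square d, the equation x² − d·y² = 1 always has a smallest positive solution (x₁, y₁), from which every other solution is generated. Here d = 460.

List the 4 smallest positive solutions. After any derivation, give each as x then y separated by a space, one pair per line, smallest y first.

2535751 118230
12860066268001 599603681460
65219851798297071751 3040891269731634690
330762608834754335913072001 15421886156225925189922920

d=460: √d = [21; 2,4,3,1,2,10,2,1,3,4,2,42] (ℓ=12, even), read p_11/q_11
i=0: a=21 ⇒ p=21, q=1
i=1: a=2 ⇒ p=43, q=2
…
i=4: a=1 ⇒ p=815, q=38
i=5: a=2 ⇒ p=2252, q=105
…
i=7: a=2 ⇒ p=48922, q=2281
i=8: a=1 ⇒ p=72257, q=3369
…
i=10: a=4 ⇒ p=1135029, q=52921
i=11: a=2 ⇒ p=2535751, q=118230
→ (2535751, 118230).  Check: 2535751²=6430033134001, 460·118230²=6430033134000, difference 1.
k=2:  x_2 = 2535751·2535751+460·118230·118230 = 12860066268001,  y_2 = 2535751·118230+118230·2535751 = 599603681460
k=3:  x_3 = 2535751·12860066268001+460·118230·599603681460 = 65219851798297071751,  y_3 = 2535751·599603681460+118230·12860066268001 = 3040891269731634690
k=4:  x_4 = 2535751·65219851798297071751+460·118230·3040891269731634690 = 330762608834754335913072001,  y_4 = 2535751·3040891269731634690+118230·65219851798297071751 = 15421886156225925189922920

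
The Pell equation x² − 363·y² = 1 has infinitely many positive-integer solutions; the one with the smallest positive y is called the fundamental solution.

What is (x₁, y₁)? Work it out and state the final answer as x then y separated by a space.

[19; 19,38] for √363; ℓ=2 ⇒ convergent index 1
k=0  a_k=19  p_k/q_k = 19/1
k=1  a_k=19  p_k/q_k = 362/19
→ (362, 19).  Check: 362²=131044, 363·19²=131043, difference 1.

362 19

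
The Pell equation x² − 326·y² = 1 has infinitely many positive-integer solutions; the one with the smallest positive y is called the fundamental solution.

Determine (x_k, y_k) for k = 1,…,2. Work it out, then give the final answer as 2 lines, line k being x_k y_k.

325 18
211249 11700

√326 = [18; 18,36, …], period ℓ=2 (even) → k=1
step 0: (18, 1)  from 18·(1,0) + (0,1)
step 1: (325, 18)  from 18·(18,1) + (1,0)
fundamental: x₁=325, y₁=18  (since 105625 − 326·324 = 1)
(x_2, y_2) = (325·325 + 326·18·18, 325·18 + 18·325) = (211249, 11700)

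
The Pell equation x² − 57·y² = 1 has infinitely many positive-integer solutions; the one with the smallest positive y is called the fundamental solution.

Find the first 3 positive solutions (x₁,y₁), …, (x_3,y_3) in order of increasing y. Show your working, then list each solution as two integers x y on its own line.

√57 → a₀=7, period (1,1,4,1,1,14); ℓ=6 even so k=5
k=0  a_k=7  p_k/q_k = 7/1
…
k=2  a_k=1  p_k/q_k = 15/2
…
k=4  a_k=1  p_k/q_k = 83/11
k=5  a_k=1  p_k/q_k = 151/20
(x₁, y₁) = (151, 20);  151² − 57·20² = 1 ✓
(151+20√57)^2 = 45601 + 6040√57
(151+20√57)^3 = 13771351 + 1824060√57

151 20
45601 6040
13771351 1824060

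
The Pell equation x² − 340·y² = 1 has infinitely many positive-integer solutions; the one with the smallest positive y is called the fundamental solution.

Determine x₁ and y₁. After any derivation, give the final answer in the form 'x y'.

d=340: √d = [18; 2,3,1,1,1,…,3,2,36] (ℓ=14, even), read p_13/q_13
k=0  a_k=18  p_k/q_k = 18/1
…
k=7  a_k=8  p_k/q_k = 6509/353
…
k=12  a_k=3  p_k/q_k = 125478/6805
k=13  a_k=2  p_k/q_k = 285769/15498
fundamental: x₁=285769, y₁=15498  (since 81663921361 − 340·240188004 = 1)

285769 15498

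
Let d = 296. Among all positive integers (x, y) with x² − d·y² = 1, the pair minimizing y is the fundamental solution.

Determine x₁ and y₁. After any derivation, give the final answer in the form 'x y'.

3699 215

√296 → a₀=17, period (4,1,7,1,4,34); ℓ=6 even so k=5
i=0: a=17 ⇒ p=17, q=1
i=1: a=4 ⇒ p=69, q=4
i=2: a=1 ⇒ p=86, q=5
i=3: a=7 ⇒ p=671, q=39
i=4: a=1 ⇒ p=757, q=44
i=5: a=4 ⇒ p=3699, q=215
fundamental: x₁=3699, y₁=215  (since 13682601 − 296·46225 = 1)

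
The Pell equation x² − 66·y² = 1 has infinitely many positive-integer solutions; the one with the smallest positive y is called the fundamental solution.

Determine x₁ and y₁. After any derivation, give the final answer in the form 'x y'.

√66 → a₀=8, period (8,16); ℓ=2 even so k=1
k=0  a_k=8  p_k/q_k = 8/1
k=1  a_k=8  p_k/q_k = 65/8
(x₁, y₁) = (65, 8);  65² − 66·8² = 1 ✓

65 8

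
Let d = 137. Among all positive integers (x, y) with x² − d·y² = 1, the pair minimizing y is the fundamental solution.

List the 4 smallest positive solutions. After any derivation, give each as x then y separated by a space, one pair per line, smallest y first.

6083073 519712
74007554246657 6322892069952
900386710067742990849 76925228065277725280
10954236171143757109591351297 935883555725460013412300928

√137 → a₀=11, period (1,2,2,1,1,2,2,1,22); ℓ=9 odd so k=17
step 0: (11, 1)  from 11·(1,0) + (0,1)
…
step 6: (515, 44)  from 2·(199,17) + (117,10)
…
step 10: (41341, 3532)  from 1·(39597,3383) + (1744,149)
…
step 12: (285899, 24426)  from 2·(122279,10447) + (41341,3532)
…
step 16: (4286741, 366241)  from 2·(1796332,153471) + (694077,59299)
step 17: (6083073, 519712)  from 1·(4286741,366241) + (1796332,153471)
→ (6083073, 519712).  Check: 6083073²=37003777123329, 137·519712²=37003777123328, difference 1.
k=2:  x_2 = 6083073·6083073+137·519712·519712 = 74007554246657,  y_2 = 6083073·519712+519712·6083073 = 6322892069952
k=3:  x_3 = 6083073·74007554246657+137·519712·6322892069952 = 900386710067742990849,  y_3 = 6083073·6322892069952+519712·74007554246657 = 76925228065277725280
k=4:  x_4 = 6083073·900386710067742990849+137·519712·76925228065277725280 = 10954236171143757109591351297,  y_4 = 6083073·76925228065277725280+519712·900386710067742990849 = 935883555725460013412300928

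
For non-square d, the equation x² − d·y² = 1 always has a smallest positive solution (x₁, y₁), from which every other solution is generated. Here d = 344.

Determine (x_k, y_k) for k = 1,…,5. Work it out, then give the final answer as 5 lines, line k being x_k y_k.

10405 561
216528049 11674410
4505948689285 242944471539
93768792007492801 5055674441052180
1951328557169976499525 105208584875351394261

√344 → a₀=18, period (1,1,4,1,3,1,4,1,1,36); ℓ=10 even so k=9
a_0=18:  p_0=18·1+0=18,  q_0=18·0+1=1
a_1=1:  p_1=1·18+1=19,  q_1=1·1+0=1
…
a_3=4:  p_3=4·37+19=167,  q_3=4·2+1=9
a_4=1:  p_4=1·167+37=204,  q_4=1·9+2=11
a_5=3:  p_5=3·204+167=779,  q_5=3·11+9=42
…
a_8=1:  p_8=1·4711+983=5694,  q_8=1·254+53=307
a_9=1:  p_9=1·5694+4711=10405,  q_9=1·307+254=561
(x₁, y₁) = (10405, 561);  10405² − 344·561² = 1 ✓
(x_2, y_2) = (10405·10405 + 344·561·561, 10405·561 + 561·10405) = (216528049, 11674410)
(x_3, y_3) = (10405·216528049 + 344·561·11674410, 10405·11674410 + 561·216528049) = (4505948689285, 242944471539)
(x_4, y_4) = (10405·4505948689285 + 344·561·242944471539, 10405·242944471539 + 561·4505948689285) = (93768792007492801, 5055674441052180)
(x_5, y_5) = (10405·93768792007492801 + 344·561·5055674441052180, 10405·5055674441052180 + 561·93768792007492801) = (1951328557169976499525, 105208584875351394261)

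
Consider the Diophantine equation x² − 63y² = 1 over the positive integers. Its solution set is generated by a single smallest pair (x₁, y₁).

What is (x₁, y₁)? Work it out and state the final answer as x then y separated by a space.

8 1

√63 = [7; 1,14, …], period ℓ=2 (even) → k=1
a_0=7:  p_0=7·1+0=7,  q_0=7·0+1=1
a_1=1:  p_1=1·7+1=8,  q_1=1·1+0=1
fundamental: x₁=8, y₁=1  (since 64 − 63·1 = 1)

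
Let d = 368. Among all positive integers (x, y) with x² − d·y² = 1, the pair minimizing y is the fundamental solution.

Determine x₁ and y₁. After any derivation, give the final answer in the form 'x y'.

1151 60

d=368: √d = [19; 5,2,5,38] (ℓ=4, even), read p_3/q_3
a_0=19:  p_0=19·1+0=19,  q_0=19·0+1=1
…
a_2=2:  p_2=2·96+19=211,  q_2=2·5+1=11
a_3=5:  p_3=5·211+96=1151,  q_3=5·11+5=60
(x₁, y₁) = (1151, 60);  1151² − 368·60² = 1 ✓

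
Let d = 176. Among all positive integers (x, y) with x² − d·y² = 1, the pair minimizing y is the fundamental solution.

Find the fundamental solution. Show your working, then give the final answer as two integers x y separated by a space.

[13; 3,1,3,26] for √176; ℓ=4 ⇒ convergent index 3
k=0  a_k=13  p_k/q_k = 13/1
k=1  a_k=3  p_k/q_k = 40/3
k=2  a_k=1  p_k/q_k = 53/4
k=3  a_k=3  p_k/q_k = 199/15
(x₁, y₁) = (199, 15);  199² − 176·15² = 1 ✓

199 15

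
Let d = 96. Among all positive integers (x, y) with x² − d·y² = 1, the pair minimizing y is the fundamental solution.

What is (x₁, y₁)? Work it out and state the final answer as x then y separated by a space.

49 5

[9; 1,3,1,18] for √96; ℓ=4 ⇒ convergent index 3
k=0  a_k=9  p_k/q_k = 9/1
…
k=2  a_k=3  p_k/q_k = 39/4
k=3  a_k=1  p_k/q_k = 49/5
→ (49, 5).  Check: 49²=2401, 96·5²=2400, difference 1.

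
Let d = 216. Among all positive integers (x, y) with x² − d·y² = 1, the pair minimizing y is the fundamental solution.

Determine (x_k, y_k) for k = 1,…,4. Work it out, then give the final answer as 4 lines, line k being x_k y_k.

d=216: √d = [14; 1,2,3,2,1,28] (ℓ=6, even), read p_5/q_5
i=0: a=14 ⇒ p=14, q=1
i=1: a=1 ⇒ p=15, q=1
…
i=4: a=2 ⇒ p=338, q=23
i=5: a=1 ⇒ p=485, q=33
→ (485, 33).  Check: 485²=235225, 216·33²=235224, difference 1.
k=2:  x_2 = 485·485+216·33·33 = 470449,  y_2 = 485·33+33·485 = 32010
k=3:  x_3 = 485·470449+216·33·32010 = 456335045,  y_3 = 485·32010+33·470449 = 31049667
k=4:  x_4 = 485·456335045+216·33·31049667 = 442644523201,  y_4 = 485·31049667+33·456335045 = 30118144980

485 33
470449 32010
456335045 31049667
442644523201 30118144980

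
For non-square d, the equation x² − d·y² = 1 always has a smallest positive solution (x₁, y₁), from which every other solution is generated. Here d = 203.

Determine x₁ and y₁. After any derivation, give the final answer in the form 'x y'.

57 4

d=203: √d = [14; 4,28] (ℓ=2, even), read p_1/q_1
step 0: (14, 1)  from 14·(1,0) + (0,1)
step 1: (57, 4)  from 4·(14,1) + (1,0)
fundamental: x₁=57, y₁=4  (since 3249 − 203·16 = 1)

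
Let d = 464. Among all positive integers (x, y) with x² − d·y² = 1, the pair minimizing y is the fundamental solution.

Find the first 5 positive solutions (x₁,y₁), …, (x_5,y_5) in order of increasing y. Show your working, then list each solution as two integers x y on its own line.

√464 → a₀=21, period (1,1,5,1,1,1,5,1,1,42); ℓ=10 even so k=9
a_0=21:  p_0=21·1+0=21,  q_0=21·0+1=1
a_1=1:  p_1=1·21+1=22,  q_1=1·1+0=1
a_2=1:  p_2=1·22+21=43,  q_2=1·1+1=2
a_3=5:  p_3=5·43+22=237,  q_3=5·2+1=11
…
a_5=1:  p_5=1·280+237=517,  q_5=1·13+11=24
a_6=1:  p_6=1·517+280=797,  q_6=1·24+13=37
a_7=5:  p_7=5·797+517=4502,  q_7=5·37+24=209
a_8=1:  p_8=1·4502+797=5299,  q_8=1·209+37=246
a_9=1:  p_9=1·5299+4502=9801,  q_9=1·246+209=455
fundamental: x₁=9801, y₁=455  (since 96059601 − 464·207025 = 1)
(x_2, y_2) = (9801·9801 + 464·455·455, 9801·455 + 455·9801) = (192119201, 8918910)
(x_3, y_3) = (9801·192119201 + 464·455·8918910, 9801·8918910 + 455·192119201) = (3765920568201, 174828473365)
(x_4, y_4) = (9801·3765920568201 + 464·455·174828473365, 9801·174828473365 + 455·3765920568201) = (73819574785756801, 3426987725981820)
(x_5, y_5) = (9801·73819574785756801 + 464·455·3426987725981820, 9801·3426987725981820 + 455·73819574785756801) = (1447011301184484245001, 67175813229867162275)

9801 455
192119201 8918910
3765920568201 174828473365
73819574785756801 3426987725981820
1447011301184484245001 67175813229867162275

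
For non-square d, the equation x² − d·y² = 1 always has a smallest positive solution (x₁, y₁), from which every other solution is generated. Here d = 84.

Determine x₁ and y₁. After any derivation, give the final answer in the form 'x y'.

[9; 6,18] for √84; ℓ=2 ⇒ convergent index 1
k=0  a_k=9  p_k/q_k = 9/1
k=1  a_k=6  p_k/q_k = 55/6
fundamental: x₁=55, y₁=6  (since 3025 − 84·36 = 1)

55 6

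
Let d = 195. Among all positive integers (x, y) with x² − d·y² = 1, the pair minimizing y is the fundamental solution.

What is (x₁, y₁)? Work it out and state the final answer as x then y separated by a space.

14 1

d=195: √d = [13; 1,26] (ℓ=2, even), read p_1/q_1
step 0: (13, 1)  from 13·(1,0) + (0,1)
step 1: (14, 1)  from 1·(13,1) + (1,0)
fundamental: x₁=14, y₁=1  (since 196 − 195·1 = 1)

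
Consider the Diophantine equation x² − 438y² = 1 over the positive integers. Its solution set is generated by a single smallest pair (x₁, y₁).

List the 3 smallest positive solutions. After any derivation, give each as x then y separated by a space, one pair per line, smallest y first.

293 14
171697 8204
100614149 4807530

√438 → a₀=20, period (1,12,1,40); ℓ=4 even so k=3
i=0: a=20 ⇒ p=20, q=1
i=1: a=1 ⇒ p=21, q=1
i=2: a=12 ⇒ p=272, q=13
i=3: a=1 ⇒ p=293, q=14
→ (293, 14).  Check: 293²=85849, 438·14²=85848, difference 1.
(293+14√438)^2 = 171697 + 8204√438
(293+14√438)^3 = 100614149 + 4807530√438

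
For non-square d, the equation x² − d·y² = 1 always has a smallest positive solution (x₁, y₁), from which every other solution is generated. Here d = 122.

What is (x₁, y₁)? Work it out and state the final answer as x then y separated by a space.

[11; 22] for √122; ℓ=1 ⇒ convergent index 1
a_0=11:  p_0=11·1+0=11,  q_0=11·0+1=1
a_1=22:  p_1=22·11+1=243,  q_1=22·1+0=22
fundamental: x₁=243, y₁=22  (since 59049 − 122·484 = 1)

243 22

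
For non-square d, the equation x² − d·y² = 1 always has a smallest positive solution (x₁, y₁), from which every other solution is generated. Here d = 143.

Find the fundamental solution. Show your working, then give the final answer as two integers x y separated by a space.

12 1

d=143: √d = [11; 1,22] (ℓ=2, even), read p_1/q_1
k=0  a_k=11  p_k/q_k = 11/1
k=1  a_k=1  p_k/q_k = 12/1
→ (12, 1).  Check: 12²=144, 143·1²=143, difference 1.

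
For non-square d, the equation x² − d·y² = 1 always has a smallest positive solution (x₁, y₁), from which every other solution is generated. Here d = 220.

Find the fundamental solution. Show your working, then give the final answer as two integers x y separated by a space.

89 6

√220 → a₀=14, period (1,4,1,28); ℓ=4 even so k=3
a_0=14:  p_0=14·1+0=14,  q_0=14·0+1=1
…
a_2=4:  p_2=4·15+14=74,  q_2=4·1+1=5
a_3=1:  p_3=1·74+15=89,  q_3=1·5+1=6
(x₁, y₁) = (89, 6);  89² − 220·6² = 1 ✓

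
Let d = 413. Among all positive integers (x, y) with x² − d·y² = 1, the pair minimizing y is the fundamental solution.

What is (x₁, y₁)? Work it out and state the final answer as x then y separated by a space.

d=413: √d = [20; 3,9,1,4,1,9,3,40] (ℓ=8, even), read p_7/q_7
i=0: a=20 ⇒ p=20, q=1
…
i=2: a=9 ⇒ p=569, q=28
i=3: a=1 ⇒ p=630, q=31
i=4: a=4 ⇒ p=3089, q=152
i=5: a=1 ⇒ p=3719, q=183
i=6: a=9 ⇒ p=36560, q=1799
i=7: a=3 ⇒ p=113399, q=5580
fundamental: x₁=113399, y₁=5580  (since 12859333201 − 413·31136400 = 1)

113399 5580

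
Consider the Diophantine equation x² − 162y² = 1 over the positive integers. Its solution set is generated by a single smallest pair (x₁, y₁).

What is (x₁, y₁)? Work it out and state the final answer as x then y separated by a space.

√162 = [12; 1,2,1,2,12,2,1,2,1,24, …], period ℓ=10 (even) → k=9
a_0=12:  p_0=12·1+0=12,  q_0=12·0+1=1
…
a_2=2:  p_2=2·13+12=38,  q_2=2·1+1=3
…
a_5=12:  p_5=12·140+51=1731,  q_5=12·11+4=136
…
a_8=2:  p_8=2·5333+3602=14268,  q_8=2·419+283=1121
a_9=1:  p_9=1·14268+5333=19601,  q_9=1·1121+419=1540
fundamental: x₁=19601, y₁=1540  (since 384199201 − 162·2371600 = 1)

19601 1540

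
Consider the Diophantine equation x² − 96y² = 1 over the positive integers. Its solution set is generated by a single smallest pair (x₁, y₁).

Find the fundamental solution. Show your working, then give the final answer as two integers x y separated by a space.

49 5

√96 = [9; 1,3,1,18, …], period ℓ=4 (even) → k=3
i=0: a=9 ⇒ p=9, q=1
i=1: a=1 ⇒ p=10, q=1
i=2: a=3 ⇒ p=39, q=4
i=3: a=1 ⇒ p=49, q=5
(x₁, y₁) = (49, 5);  49² − 96·5² = 1 ✓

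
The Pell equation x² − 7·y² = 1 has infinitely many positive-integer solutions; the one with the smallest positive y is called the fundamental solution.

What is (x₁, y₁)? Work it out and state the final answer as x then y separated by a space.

√7 → a₀=2, period (1,1,1,4); ℓ=4 even so k=3
k=0  a_k=2  p_k/q_k = 2/1
k=1  a_k=1  p_k/q_k = 3/1
k=2  a_k=1  p_k/q_k = 5/2
k=3  a_k=1  p_k/q_k = 8/3
→ (8, 3).  Check: 8²=64, 7·3²=63, difference 1.

8 3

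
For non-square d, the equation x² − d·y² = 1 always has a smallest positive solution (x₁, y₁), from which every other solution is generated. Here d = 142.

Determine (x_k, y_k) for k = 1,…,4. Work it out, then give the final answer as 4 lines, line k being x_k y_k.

143 12
40897 3432
11696399 981540
3345129217 280717008

d=142: √d = [11; 1,10,1,22] (ℓ=4, even), read p_3/q_3
a_0=11:  p_0=11·1+0=11,  q_0=11·0+1=1
a_1=1:  p_1=1·11+1=12,  q_1=1·1+0=1
a_2=10:  p_2=10·12+11=131,  q_2=10·1+1=11
a_3=1:  p_3=1·131+12=143,  q_3=1·11+1=12
(x₁, y₁) = (143, 12);  143² − 142·12² = 1 ✓
n=2: (143,12)∘(143,12) = (143·143+142·12·12, 143·12+12·143) = (40897,3432)
n=3: (40897,3432)∘(143,12) = (143·40897+142·12·3432, 143·3432+12·40897) = (11696399,981540)
n=4: (11696399,981540)∘(143,12) = (143·11696399+142·12·981540, 143·981540+12·11696399) = (3345129217,280717008)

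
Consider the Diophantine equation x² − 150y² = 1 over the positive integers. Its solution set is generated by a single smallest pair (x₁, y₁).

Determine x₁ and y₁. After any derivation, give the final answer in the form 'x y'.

49 4

d=150: √d = [12; 4,24] (ℓ=2, even), read p_1/q_1
k=0  a_k=12  p_k/q_k = 12/1
k=1  a_k=4  p_k/q_k = 49/4
→ (49, 4).  Check: 49²=2401, 150·4²=2400, difference 1.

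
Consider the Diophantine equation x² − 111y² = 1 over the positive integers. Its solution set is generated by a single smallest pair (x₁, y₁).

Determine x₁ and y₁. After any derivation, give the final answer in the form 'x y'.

√111 → a₀=10, period (1,1,6,1,1,20); ℓ=6 even so k=5
i=0: a=10 ⇒ p=10, q=1
i=1: a=1 ⇒ p=11, q=1
i=2: a=1 ⇒ p=21, q=2
i=3: a=6 ⇒ p=137, q=13
i=4: a=1 ⇒ p=158, q=15
i=5: a=1 ⇒ p=295, q=28
→ (295, 28).  Check: 295²=87025, 111·28²=87024, difference 1.

295 28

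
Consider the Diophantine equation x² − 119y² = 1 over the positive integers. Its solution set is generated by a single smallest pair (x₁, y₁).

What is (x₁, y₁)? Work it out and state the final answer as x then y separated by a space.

√119 → a₀=10, period (1,9,1,20); ℓ=4 even so k=3
step 0: (10, 1)  from 10·(1,0) + (0,1)
…
step 2: (109, 10)  from 9·(11,1) + (10,1)
step 3: (120, 11)  from 1·(109,10) + (11,1)
(x₁, y₁) = (120, 11);  120² − 119·11² = 1 ✓

120 11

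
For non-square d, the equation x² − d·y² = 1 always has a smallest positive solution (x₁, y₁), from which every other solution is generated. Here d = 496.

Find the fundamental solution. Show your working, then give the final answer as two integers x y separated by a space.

4620799 207480

d=496: √d = [22; 3,1,2,4,1,…,1,3,44] (ℓ=16, even), read p_15/q_15
a_0=22:  p_0=22·1+0=22,  q_0=22·0+1=1
a_1=3:  p_1=3·22+1=67,  q_1=3·1+0=3
a_2=1:  p_2=1·67+22=89,  q_2=1·3+1=4
…
a_4=4:  p_4=4·245+89=1069,  q_4=4·11+4=48
a_5=1:  p_5=1·1069+245=1314,  q_5=1·48+11=59
…
a_7=2:  p_7=2·2383+1314=6080,  q_7=2·107+59=273
…
a_9=2:  p_9=2·14543+6080=35166,  q_9=2·653+273=1579
a_10=1:  p_10=1·35166+14543=49709,  q_10=1·1579+653=2232
…
a_14=1:  p_14=1·863293+389209=1252502,  q_14=1·38763+17476=56239
a_15=3:  p_15=3·1252502+863293=4620799,  q_15=3·56239+38763=207480
→ (4620799, 207480).  Check: 4620799²=21351783398401, 496·207480²=21351783398400, difference 1.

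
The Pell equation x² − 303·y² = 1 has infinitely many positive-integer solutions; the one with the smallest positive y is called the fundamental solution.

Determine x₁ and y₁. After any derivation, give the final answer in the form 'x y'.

2524 145

[17; 2,2,5,2,2,34] for √303; ℓ=6 ⇒ convergent index 5
a_0=17:  p_0=17·1+0=17,  q_0=17·0+1=1
a_1=2:  p_1=2·17+1=35,  q_1=2·1+0=2
a_2=2:  p_2=2·35+17=87,  q_2=2·2+1=5
a_3=5:  p_3=5·87+35=470,  q_3=5·5+2=27
a_4=2:  p_4=2·470+87=1027,  q_4=2·27+5=59
a_5=2:  p_5=2·1027+470=2524,  q_5=2·59+27=145
fundamental: x₁=2524, y₁=145  (since 6370576 − 303·21025 = 1)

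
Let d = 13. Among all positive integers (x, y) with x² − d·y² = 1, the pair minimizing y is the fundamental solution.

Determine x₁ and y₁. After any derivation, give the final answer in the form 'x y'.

√13 = [3; 1,1,1,1,6, …], period ℓ=5 (odd) → k=9
i=0: a=3 ⇒ p=3, q=1
i=1: a=1 ⇒ p=4, q=1
i=2: a=1 ⇒ p=7, q=2
…
i=4: a=1 ⇒ p=18, q=5
i=5: a=6 ⇒ p=119, q=33
…
i=8: a=1 ⇒ p=393, q=109
i=9: a=1 ⇒ p=649, q=180
→ (649, 180).  Check: 649²=421201, 13·180²=421200, difference 1.

649 180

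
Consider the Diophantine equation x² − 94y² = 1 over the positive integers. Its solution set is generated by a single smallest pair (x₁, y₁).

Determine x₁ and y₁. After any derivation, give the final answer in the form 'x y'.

2143295 221064

√94 → a₀=9, period (1,2,3,1,1,…,2,1,18); ℓ=16 even so k=15
step 0: (9, 1)  from 9·(1,0) + (0,1)
…
step 5: (223, 23)  from 1·(126,13) + (97,10)
…
step 7: (1464, 151)  from 1·(1241,128) + (223,23)
…
step 12: (184493, 19029)  from 1·(99455,10258) + (85038,8771)
…
step 14: (1490361, 153719)  from 2·(652934,67345) + (184493,19029)
step 15: (2143295, 221064)  from 1·(1490361,153719) + (652934,67345)
(x₁, y₁) = (2143295, 221064);  2143295² − 94·221064² = 1 ✓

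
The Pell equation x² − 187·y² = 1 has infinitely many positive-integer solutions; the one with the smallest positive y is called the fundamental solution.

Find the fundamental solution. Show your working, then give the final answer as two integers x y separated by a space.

[13; 1,2,13,2,1,26] for √187; ℓ=6 ⇒ convergent index 5
step 0: (13, 1)  from 13·(1,0) + (0,1)
…
step 2: (41, 3)  from 2·(14,1) + (13,1)
…
step 4: (1135, 83)  from 2·(547,40) + (41,3)
step 5: (1682, 123)  from 1·(1135,83) + (547,40)
fundamental: x₁=1682, y₁=123  (since 2829124 − 187·15129 = 1)

1682 123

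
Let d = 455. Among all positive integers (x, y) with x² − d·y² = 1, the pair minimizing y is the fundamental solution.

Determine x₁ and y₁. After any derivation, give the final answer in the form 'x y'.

64 3

d=455: √d = [21; 3,42] (ℓ=2, even), read p_1/q_1
i=0: a=21 ⇒ p=21, q=1
i=1: a=3 ⇒ p=64, q=3
→ (64, 3).  Check: 64²=4096, 455·3²=4095, difference 1.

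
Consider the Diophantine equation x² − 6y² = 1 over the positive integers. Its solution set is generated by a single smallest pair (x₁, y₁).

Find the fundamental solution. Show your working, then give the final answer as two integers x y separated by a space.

√6 → a₀=2, period (2,4); ℓ=2 even so k=1
a_0=2:  p_0=2·1+0=2,  q_0=2·0+1=1
a_1=2:  p_1=2·2+1=5,  q_1=2·1+0=2
→ (5, 2).  Check: 5²=25, 6·2²=24, difference 1.

5 2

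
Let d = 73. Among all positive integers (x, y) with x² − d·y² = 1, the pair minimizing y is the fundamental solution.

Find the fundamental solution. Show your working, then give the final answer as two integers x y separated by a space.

d=73: √d = [8; 1,1,5,5,1,1,16] (ℓ=7, odd), read p_13/q_13
a_0=8:  p_0=8·1+0=8,  q_0=8·0+1=1
…
a_2=1:  p_2=1·9+8=17,  q_2=1·1+1=2
…
a_4=5:  p_4=5·94+17=487,  q_4=5·11+2=57
a_5=1:  p_5=1·487+94=581,  q_5=1·57+11=68
a_6=1:  p_6=1·581+487=1068,  q_6=1·68+57=125
…
a_8=1:  p_8=1·17669+1068=18737,  q_8=1·2068+125=2193
…
a_10=5:  p_10=5·36406+18737=200767,  q_10=5·4261+2193=23498
a_11=5:  p_11=5·200767+36406=1040241,  q_11=5·23498+4261=121751
a_12=1:  p_12=1·1040241+200767=1241008,  q_12=1·121751+23498=145249
a_13=1:  p_13=1·1241008+1040241=2281249,  q_13=1·145249+121751=267000
(x₁, y₁) = (2281249, 267000);  2281249² − 73·267000² = 1 ✓

2281249 267000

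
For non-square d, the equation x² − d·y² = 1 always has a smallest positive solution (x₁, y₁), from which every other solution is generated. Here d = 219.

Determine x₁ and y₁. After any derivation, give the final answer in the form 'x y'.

√219 → a₀=14, period (1,3,1,28); ℓ=4 even so k=3
step 0: (14, 1)  from 14·(1,0) + (0,1)
…
step 2: (59, 4)  from 3·(15,1) + (14,1)
step 3: (74, 5)  from 1·(59,4) + (15,1)
→ (74, 5).  Check: 74²=5476, 219·5²=5475, difference 1.

74 5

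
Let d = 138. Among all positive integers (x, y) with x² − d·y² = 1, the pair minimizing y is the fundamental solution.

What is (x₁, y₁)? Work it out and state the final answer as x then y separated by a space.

[11; 1,2,1,22] for √138; ℓ=4 ⇒ convergent index 3
a_0=11:  p_0=11·1+0=11,  q_0=11·0+1=1
a_1=1:  p_1=1·11+1=12,  q_1=1·1+0=1
a_2=2:  p_2=2·12+11=35,  q_2=2·1+1=3
a_3=1:  p_3=1·35+12=47,  q_3=1·3+1=4
(x₁, y₁) = (47, 4);  47² − 138·4² = 1 ✓

47 4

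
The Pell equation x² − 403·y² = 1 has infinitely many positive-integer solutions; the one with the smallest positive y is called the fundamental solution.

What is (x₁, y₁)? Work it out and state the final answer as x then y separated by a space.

√403 = [20; 13,2,1,3,1,3,1,2,13,40, …], period ℓ=10 (even) → k=9
k=0  a_k=20  p_k/q_k = 20/1
k=1  a_k=13  p_k/q_k = 261/13
k=2  a_k=2  p_k/q_k = 542/27
…
k=4  a_k=3  p_k/q_k = 2951/147
k=5  a_k=1  p_k/q_k = 3754/187
k=6  a_k=3  p_k/q_k = 14213/708
k=7  a_k=1  p_k/q_k = 17967/895
k=8  a_k=2  p_k/q_k = 50147/2498
k=9  a_k=13  p_k/q_k = 669878/33369
fundamental: x₁=669878, y₁=33369  (since 448736534884 − 403·1113490161 = 1)

669878 33369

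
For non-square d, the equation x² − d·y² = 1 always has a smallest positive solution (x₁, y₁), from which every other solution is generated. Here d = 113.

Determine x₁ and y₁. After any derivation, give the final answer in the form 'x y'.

[10; 1,1,1,2,2,1,1,1,20] for √113; ℓ=9 ⇒ convergent index 17
i=0: a=10 ⇒ p=10, q=1
…
i=3: a=1 ⇒ p=32, q=3
i=4: a=2 ⇒ p=85, q=8
…
i=7: a=1 ⇒ p=489, q=46
…
i=10: a=1 ⇒ p=16785, q=1579
i=11: a=1 ⇒ p=32794, q=3085
i=12: a=1 ⇒ p=49579, q=4664
i=13: a=2 ⇒ p=131952, q=12413
…
i=16: a=1 ⇒ p=758918, q=71393
i=17: a=1 ⇒ p=1204353, q=113296
→ (1204353, 113296).  Check: 1204353²=1450466148609, 113·113296²=1450466148608, difference 1.

1204353 113296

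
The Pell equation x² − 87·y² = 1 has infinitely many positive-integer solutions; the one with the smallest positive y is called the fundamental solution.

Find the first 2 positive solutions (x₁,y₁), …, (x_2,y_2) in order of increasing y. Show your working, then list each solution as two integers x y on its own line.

28 3
1567 168

√87 → a₀=9, period (3,18); ℓ=2 even so k=1
k=0  a_k=9  p_k/q_k = 9/1
k=1  a_k=3  p_k/q_k = 28/3
→ (28, 3).  Check: 28²=784, 87·3²=783, difference 1.
(x_2, y_2) = (28·28 + 87·3·3, 28·3 + 3·28) = (1567, 168)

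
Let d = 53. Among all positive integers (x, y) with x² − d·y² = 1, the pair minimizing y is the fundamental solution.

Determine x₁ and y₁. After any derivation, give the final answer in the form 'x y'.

66249 9100

[7; 3,1,1,3,14] for √53; ℓ=5 ⇒ convergent index 9
k=0  a_k=7  p_k/q_k = 7/1
…
k=8  a_k=1  p_k/q_k = 18557/2549
k=9  a_k=3  p_k/q_k = 66249/9100
(x₁, y₁) = (66249, 9100);  66249² − 53·9100² = 1 ✓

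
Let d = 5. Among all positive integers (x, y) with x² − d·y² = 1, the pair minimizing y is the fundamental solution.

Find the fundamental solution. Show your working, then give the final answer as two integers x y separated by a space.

9 4

√5 = [2; 4, …], period ℓ=1 (odd) → k=1
step 0: (2, 1)  from 2·(1,0) + (0,1)
step 1: (9, 4)  from 4·(2,1) + (1,0)
fundamental: x₁=9, y₁=4  (since 81 − 5·16 = 1)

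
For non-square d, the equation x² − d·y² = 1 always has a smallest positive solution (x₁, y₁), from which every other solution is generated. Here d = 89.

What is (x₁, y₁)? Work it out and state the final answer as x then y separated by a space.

500001 53000

d=89: √d = [9; 2,3,3,2,18] (ℓ=5, odd), read p_9/q_9
k=0  a_k=9  p_k/q_k = 9/1
k=1  a_k=2  p_k/q_k = 19/2
k=2  a_k=3  p_k/q_k = 66/7
k=3  a_k=3  p_k/q_k = 217/23
k=4  a_k=2  p_k/q_k = 500/53
k=5  a_k=18  p_k/q_k = 9217/977
k=6  a_k=2  p_k/q_k = 18934/2007
k=7  a_k=3  p_k/q_k = 66019/6998
k=8  a_k=3  p_k/q_k = 216991/23001
k=9  a_k=2  p_k/q_k = 500001/53000
fundamental: x₁=500001, y₁=53000  (since 250001000001 − 89·2809000000 = 1)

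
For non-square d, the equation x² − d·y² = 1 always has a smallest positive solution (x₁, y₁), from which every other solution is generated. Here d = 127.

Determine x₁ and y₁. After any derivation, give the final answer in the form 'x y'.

4730624 419775

√127 = [11; 3,1,2,2,7,11,7,2,2,1,3,22, …], period ℓ=12 (even) → k=11
a_0=11:  p_0=11·1+0=11,  q_0=11·0+1=1
…
a_4=2:  p_4=2·124+45=293,  q_4=2·11+4=26
a_5=7:  p_5=7·293+124=2175,  q_5=7·26+11=193
…
a_7=7:  p_7=7·24218+2175=171701,  q_7=7·2149+193=15236
a_8=2:  p_8=2·171701+24218=367620,  q_8=2·15236+2149=32621
…
a_10=1:  p_10=1·906941+367620=1274561,  q_10=1·80478+32621=113099
a_11=3:  p_11=3·1274561+906941=4730624,  q_11=3·113099+80478=419775
→ (4730624, 419775).  Check: 4730624²=22378803429376, 127·419775²=22378803429375, difference 1.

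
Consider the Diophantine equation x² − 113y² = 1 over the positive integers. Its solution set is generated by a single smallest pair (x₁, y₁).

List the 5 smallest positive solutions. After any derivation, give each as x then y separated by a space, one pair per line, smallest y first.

d=113: √d = [10; 1,1,1,2,2,1,1,1,20] (ℓ=9, odd), read p_17/q_17
k=0  a_k=10  p_k/q_k = 10/1
…
k=4  a_k=2  p_k/q_k = 85/8
…
k=6  a_k=1  p_k/q_k = 287/27
…
k=9  a_k=20  p_k/q_k = 16009/1506
…
k=11  a_k=1  p_k/q_k = 32794/3085
…
k=14  a_k=2  p_k/q_k = 313483/29490
…
k=16  a_k=1  p_k/q_k = 758918/71393
k=17  a_k=1  p_k/q_k = 1204353/113296
→ (1204353, 113296).  Check: 1204353²=1450466148609, 113·113296²=1450466148608, difference 1.
n=2: (1204353,113296)∘(1204353,113296) = (1204353·1204353+113·113296·113296, 1204353·113296+113296·1204353) = (2900932297217,272896754976)
n=3: (2900932297217,272896754976)∘(1204353,113296) = (1204353·2900932297217+113·113296·272896754976, 1204353·272896754976+113296·2900932297217) = (6987493029899166849,657328051091107760)
n=4: (6987493029899166849,657328051091107760)∘(1204353,113296) = (1204353·6987493029899166849+113·113296·657328051091107760, 1204353·657328051091107760+113296·6987493029899166849) = (16830816386073401651890177,1583310020631184911403584)
n=5: (16830816386073401651890177,1583310020631184911403584)∘(1204353,113296) = (1204353·16830816386073401651890177+113·113296·1583310020631184911403584, 1204353·1583310020631184911403584+113296·16830816386073401651890177) = (40540488414026331506287881514113,3813728346553801555156190094544)

1204353 113296
2900932297217 272896754976
6987493029899166849 657328051091107760
16830816386073401651890177 1583310020631184911403584
40540488414026331506287881514113 3813728346553801555156190094544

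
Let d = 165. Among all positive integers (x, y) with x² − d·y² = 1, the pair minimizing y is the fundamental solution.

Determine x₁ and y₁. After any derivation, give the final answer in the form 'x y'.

d=165: √d = [12; 1,5,2,5,1,24] (ℓ=6, even), read p_5/q_5
a_0=12:  p_0=12·1+0=12,  q_0=12·0+1=1
a_1=1:  p_1=1·12+1=13,  q_1=1·1+0=1
a_2=5:  p_2=5·13+12=77,  q_2=5·1+1=6
a_3=2:  p_3=2·77+13=167,  q_3=2·6+1=13
a_4=5:  p_4=5·167+77=912,  q_4=5·13+6=71
a_5=1:  p_5=1·912+167=1079,  q_5=1·71+13=84
(x₁, y₁) = (1079, 84);  1079² − 165·84² = 1 ✓

1079 84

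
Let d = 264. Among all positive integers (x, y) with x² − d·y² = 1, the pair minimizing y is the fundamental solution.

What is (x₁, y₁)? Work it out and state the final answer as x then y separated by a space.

√264 → a₀=16, period (4,32); ℓ=2 even so k=1
k=0  a_k=16  p_k/q_k = 16/1
k=1  a_k=4  p_k/q_k = 65/4
→ (65, 4).  Check: 65²=4225, 264·4²=4224, difference 1.

65 4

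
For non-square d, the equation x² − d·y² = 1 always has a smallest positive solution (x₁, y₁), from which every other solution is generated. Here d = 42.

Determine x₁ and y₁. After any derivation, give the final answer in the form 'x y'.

[6; 2,12] for √42; ℓ=2 ⇒ convergent index 1
k=0  a_k=6  p_k/q_k = 6/1
k=1  a_k=2  p_k/q_k = 13/2
(x₁, y₁) = (13, 2);  13² − 42·2² = 1 ✓

13 2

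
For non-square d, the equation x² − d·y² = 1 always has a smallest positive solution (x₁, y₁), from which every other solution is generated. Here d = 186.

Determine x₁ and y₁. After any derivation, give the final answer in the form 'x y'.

7501 550

√186 = [13; 1,1,1,3,4,3,1,1,1,26, …], period ℓ=10 (even) → k=9
i=0: a=13 ⇒ p=13, q=1
…
i=4: a=3 ⇒ p=150, q=11
…
i=8: a=1 ⇒ p=4787, q=351
i=9: a=1 ⇒ p=7501, q=550
fundamental: x₁=7501, y₁=550  (since 56265001 − 186·302500 = 1)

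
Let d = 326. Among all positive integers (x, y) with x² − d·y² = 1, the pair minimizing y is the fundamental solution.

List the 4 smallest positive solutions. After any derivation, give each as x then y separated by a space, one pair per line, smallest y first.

√326 → a₀=18, period (18,36); ℓ=2 even so k=1
a_0=18:  p_0=18·1+0=18,  q_0=18·0+1=1
a_1=18:  p_1=18·18+1=325,  q_1=18·1+0=18
(x₁, y₁) = (325, 18);  325² − 326·18² = 1 ✓
k=2:  x_2 = 325·325+326·18·18 = 211249,  y_2 = 325·18+18·325 = 11700
k=3:  x_3 = 325·211249+326·18·11700 = 137311525,  y_3 = 325·11700+18·211249 = 7604982
k=4:  x_4 = 325·137311525+326·18·7604982 = 89252280001,  y_4 = 325·7604982+18·137311525 = 4943226600

325 18
211249 11700
137311525 7604982
89252280001 4943226600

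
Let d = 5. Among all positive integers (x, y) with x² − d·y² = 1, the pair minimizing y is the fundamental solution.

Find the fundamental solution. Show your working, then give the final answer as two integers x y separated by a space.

[2; 4] for √5; ℓ=1 ⇒ convergent index 1
i=0: a=2 ⇒ p=2, q=1
i=1: a=4 ⇒ p=9, q=4
(x₁, y₁) = (9, 4);  9² − 5·4² = 1 ✓

9 4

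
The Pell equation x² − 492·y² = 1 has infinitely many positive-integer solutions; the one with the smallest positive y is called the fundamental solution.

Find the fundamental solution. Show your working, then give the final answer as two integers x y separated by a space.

√492 → a₀=22, period (5,1,1,10,1,1,5,44); ℓ=8 even so k=7
a_0=22:  p_0=22·1+0=22,  q_0=22·0+1=1
…
a_3=1:  p_3=1·133+111=244,  q_3=1·6+5=11
a_4=10:  p_4=10·244+133=2573,  q_4=10·11+6=116
…
a_6=1:  p_6=1·2817+2573=5390,  q_6=1·127+116=243
a_7=5:  p_7=5·5390+2817=29767,  q_7=5·243+127=1342
(x₁, y₁) = (29767, 1342);  29767² − 492·1342² = 1 ✓

29767 1342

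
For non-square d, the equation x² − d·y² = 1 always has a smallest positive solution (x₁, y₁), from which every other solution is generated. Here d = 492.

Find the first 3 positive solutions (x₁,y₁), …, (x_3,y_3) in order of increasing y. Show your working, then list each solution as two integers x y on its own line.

29767 1342
1772148577 79894628
105503093353351 4756446782010

√492 → a₀=22, period (5,1,1,10,1,1,5,44); ℓ=8 even so k=7
a_0=22:  p_0=22·1+0=22,  q_0=22·0+1=1
…
a_3=1:  p_3=1·133+111=244,  q_3=1·6+5=11
a_4=10:  p_4=10·244+133=2573,  q_4=10·11+6=116
a_5=1:  p_5=1·2573+244=2817,  q_5=1·116+11=127
a_6=1:  p_6=1·2817+2573=5390,  q_6=1·127+116=243
a_7=5:  p_7=5·5390+2817=29767,  q_7=5·243+127=1342
fundamental: x₁=29767, y₁=1342  (since 886074289 − 492·1800964 = 1)
k=2:  x_2 = 29767·29767+492·1342·1342 = 1772148577,  y_2 = 29767·1342+1342·29767 = 79894628
k=3:  x_3 = 29767·1772148577+492·1342·79894628 = 105503093353351,  y_3 = 29767·79894628+1342·1772148577 = 4756446782010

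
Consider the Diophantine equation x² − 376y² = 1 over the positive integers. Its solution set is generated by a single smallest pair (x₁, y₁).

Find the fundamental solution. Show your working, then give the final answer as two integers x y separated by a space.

√376 = [19; 2,1,1,3,1,…,1,2,38, …], period ℓ=16 (even) → k=15
k=0  a_k=19  p_k/q_k = 19/1
k=1  a_k=2  p_k/q_k = 39/2
…
k=3  a_k=1  p_k/q_k = 97/5
k=4  a_k=3  p_k/q_k = 349/18
k=5  a_k=1  p_k/q_k = 446/23
…
k=7  a_k=2  p_k/q_k = 2928/151
…
k=9  a_k=2  p_k/q_k = 28834/1487
…
k=11  a_k=1  p_k/q_k = 99455/5129
…
k=13  a_k=1  p_k/q_k = 468441/24158
k=14  a_k=1  p_k/q_k = 837427/43187
k=15  a_k=2  p_k/q_k = 2143295/110532
→ (2143295, 110532).  Check: 2143295²=4593713457025, 376·110532²=4593713457024, difference 1.

2143295 110532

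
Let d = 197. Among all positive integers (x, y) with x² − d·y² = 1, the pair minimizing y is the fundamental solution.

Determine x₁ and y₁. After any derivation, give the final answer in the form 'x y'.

d=197: √d = [14; 28] (ℓ=1, odd), read p_1/q_1
step 0: (14, 1)  from 14·(1,0) + (0,1)
step 1: (393, 28)  from 28·(14,1) + (1,0)
(x₁, y₁) = (393, 28);  393² − 197·28² = 1 ✓

393 28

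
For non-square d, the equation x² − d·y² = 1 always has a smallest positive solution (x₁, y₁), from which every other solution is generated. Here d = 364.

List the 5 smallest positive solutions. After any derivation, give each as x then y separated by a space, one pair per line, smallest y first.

[19; 12,1,2,3,1,8,1,3,2,1,12,38] for √364; ℓ=12 ⇒ convergent index 11
i=0: a=19 ⇒ p=19, q=1
…
i=2: a=1 ⇒ p=248, q=13
…
i=4: a=3 ⇒ p=2423, q=127
…
i=10: a=1 ⇒ p=390371, q=20461
i=11: a=12 ⇒ p=4954951, q=259710
(x₁, y₁) = (4954951, 259710);  4954951² − 364·259710² = 1 ✓
(x_2, y_2) = (4954951·4954951 + 364·259710·259710, 4954951·259710 + 259710·4954951) = (49103078824801, 2573700648420)
(x_3, y_3) = (4954951·49103078824801 + 364·259710·2573700648420, 4954951·2573700648420 + 259710·49103078824801) = (486606699052048124551, 25505121203178395130)
(x_4, y_4) = (4954951·486606699052048124551 + 364·259710·25505121203178395130, 4954951·25505121203178395130 + 259710·486606699052048124551) = (4822224700149240710505379201, 252753251621617410554928840)
(x_5, y_5) = (4954951·4822224700149240710505379201 + 364·259710·252753251621617410554928840, 4954951·252753251621617410554928840 + 259710·4822224700149240710505379201) = (47787774200457874208819626306623751, 2504759953751544114971907242978550)

4954951 259710
49103078824801 2573700648420
486606699052048124551 25505121203178395130
4822224700149240710505379201 252753251621617410554928840
47787774200457874208819626306623751 2504759953751544114971907242978550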